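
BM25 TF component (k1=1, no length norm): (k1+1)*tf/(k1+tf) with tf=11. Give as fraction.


BM25 TF component = (k1+1)*tf / (k1+tf)
k1 = 1, tf = 11
Numerator = (1+1)*11 = 22
Denominator = 1 + 11 = 12
= 22/12 = 11/6

11/6


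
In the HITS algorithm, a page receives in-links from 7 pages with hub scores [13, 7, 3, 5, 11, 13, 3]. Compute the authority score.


Authority = sum of hub scores of in-linkers
In-link 1: hub score = 13
In-link 2: hub score = 7
In-link 3: hub score = 3
In-link 4: hub score = 5
In-link 5: hub score = 11
In-link 6: hub score = 13
In-link 7: hub score = 3
Authority = 13 + 7 + 3 + 5 + 11 + 13 + 3 = 55

55


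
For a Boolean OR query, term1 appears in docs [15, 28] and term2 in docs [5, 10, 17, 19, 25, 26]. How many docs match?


Boolean OR: find union of posting lists
term1 docs: [15, 28]
term2 docs: [5, 10, 17, 19, 25, 26]
Union: [5, 10, 15, 17, 19, 25, 26, 28]
|union| = 8

8


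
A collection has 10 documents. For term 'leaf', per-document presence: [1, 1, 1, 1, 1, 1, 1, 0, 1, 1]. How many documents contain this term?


Checking each document for 'leaf':
Doc 1: present
Doc 2: present
Doc 3: present
Doc 4: present
Doc 5: present
Doc 6: present
Doc 7: present
Doc 8: absent
Doc 9: present
Doc 10: present
df = sum of presences = 1 + 1 + 1 + 1 + 1 + 1 + 1 + 0 + 1 + 1 = 9

9


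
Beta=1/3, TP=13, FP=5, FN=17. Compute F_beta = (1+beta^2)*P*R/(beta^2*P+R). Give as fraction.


P = TP/(TP+FP) = 13/18 = 13/18
R = TP/(TP+FN) = 13/30 = 13/30
beta^2 = 1/3^2 = 1/9
(1 + beta^2) = 10/9
Numerator = (1+beta^2)*P*R = 169/486
Denominator = beta^2*P + R = 13/162 + 13/30 = 208/405
F_beta = 65/96

65/96


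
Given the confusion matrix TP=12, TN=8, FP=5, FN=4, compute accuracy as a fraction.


Accuracy = (TP + TN) / (TP + TN + FP + FN)
TP + TN = 12 + 8 = 20
Total = 12 + 8 + 5 + 4 = 29
Accuracy = 20 / 29 = 20/29

20/29


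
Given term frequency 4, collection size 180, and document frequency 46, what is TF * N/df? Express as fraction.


TF * (N/df)
= 4 * (180/46)
= 4 * 90/23
= 360/23

360/23


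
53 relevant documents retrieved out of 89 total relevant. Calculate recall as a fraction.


Recall = retrieved_relevant / total_relevant
= 53 / 89
= 53 / (53 + 36)
= 53/89

53/89


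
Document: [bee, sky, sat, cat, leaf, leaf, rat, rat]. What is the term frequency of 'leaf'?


Document has 8 words
Scanning for 'leaf':
Found at positions: [4, 5]
Count = 2

2


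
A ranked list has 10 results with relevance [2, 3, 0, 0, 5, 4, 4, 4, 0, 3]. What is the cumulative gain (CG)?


Cumulative Gain = sum of relevance scores
Position 1: rel=2, running sum=2
Position 2: rel=3, running sum=5
Position 3: rel=0, running sum=5
Position 4: rel=0, running sum=5
Position 5: rel=5, running sum=10
Position 6: rel=4, running sum=14
Position 7: rel=4, running sum=18
Position 8: rel=4, running sum=22
Position 9: rel=0, running sum=22
Position 10: rel=3, running sum=25
CG = 25

25


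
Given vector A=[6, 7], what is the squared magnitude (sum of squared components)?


|A|^2 = sum of squared components
A[0]^2 = 6^2 = 36
A[1]^2 = 7^2 = 49
Sum = 36 + 49 = 85

85


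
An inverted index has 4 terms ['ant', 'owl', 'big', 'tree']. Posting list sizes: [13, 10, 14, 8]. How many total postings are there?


Summing posting list sizes:
'ant': 13 postings
'owl': 10 postings
'big': 14 postings
'tree': 8 postings
Total = 13 + 10 + 14 + 8 = 45

45


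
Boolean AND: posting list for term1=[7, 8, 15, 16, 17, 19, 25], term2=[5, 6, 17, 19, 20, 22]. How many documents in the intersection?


Boolean AND: find intersection of posting lists
term1 docs: [7, 8, 15, 16, 17, 19, 25]
term2 docs: [5, 6, 17, 19, 20, 22]
Intersection: [17, 19]
|intersection| = 2

2


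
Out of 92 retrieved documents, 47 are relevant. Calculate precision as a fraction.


Precision = relevant_retrieved / total_retrieved
= 47 / 92
= 47 / (47 + 45)
= 47/92

47/92


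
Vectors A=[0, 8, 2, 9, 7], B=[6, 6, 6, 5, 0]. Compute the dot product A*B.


Dot product = sum of element-wise products
A[0]*B[0] = 0*6 = 0
A[1]*B[1] = 8*6 = 48
A[2]*B[2] = 2*6 = 12
A[3]*B[3] = 9*5 = 45
A[4]*B[4] = 7*0 = 0
Sum = 0 + 48 + 12 + 45 + 0 = 105

105


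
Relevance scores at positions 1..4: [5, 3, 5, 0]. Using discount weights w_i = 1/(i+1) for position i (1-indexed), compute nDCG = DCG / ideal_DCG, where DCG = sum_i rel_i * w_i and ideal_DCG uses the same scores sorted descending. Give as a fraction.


Position discount weights w_i = 1/(i+1) for i=1..4:
Weights = [1/2, 1/3, 1/4, 1/5]
Actual relevance: [5, 3, 5, 0]
DCG = 5/2 + 3/3 + 5/4 + 0/5 = 19/4
Ideal relevance (sorted desc): [5, 5, 3, 0]
Ideal DCG = 5/2 + 5/3 + 3/4 + 0/5 = 59/12
nDCG = DCG / ideal_DCG = 19/4 / 59/12 = 57/59

57/59


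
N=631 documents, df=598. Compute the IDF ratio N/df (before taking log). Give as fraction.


IDF ratio = N / df
= 631 / 598
= 631/598

631/598


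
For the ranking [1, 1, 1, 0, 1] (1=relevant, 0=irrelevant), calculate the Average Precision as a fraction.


Computing P@k for each relevant position:
Position 1: relevant, P@1 = 1/1 = 1
Position 2: relevant, P@2 = 2/2 = 1
Position 3: relevant, P@3 = 3/3 = 1
Position 4: not relevant
Position 5: relevant, P@5 = 4/5 = 4/5
Sum of P@k = 1 + 1 + 1 + 4/5 = 19/5
AP = 19/5 / 4 = 19/20

19/20


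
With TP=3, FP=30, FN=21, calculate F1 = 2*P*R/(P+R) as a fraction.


F1 = 2 * P * R / (P + R)
P = TP/(TP+FP) = 3/33 = 1/11
R = TP/(TP+FN) = 3/24 = 1/8
2 * P * R = 2 * 1/11 * 1/8 = 1/44
P + R = 1/11 + 1/8 = 19/88
F1 = 1/44 / 19/88 = 2/19

2/19


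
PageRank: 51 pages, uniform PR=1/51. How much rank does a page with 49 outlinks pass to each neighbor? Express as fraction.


Initial PR = 1/51 = 1/51
Outlinks = 49
Contribution per link = PR / outlinks
= 1/51 / 49
= 1/2499

1/2499


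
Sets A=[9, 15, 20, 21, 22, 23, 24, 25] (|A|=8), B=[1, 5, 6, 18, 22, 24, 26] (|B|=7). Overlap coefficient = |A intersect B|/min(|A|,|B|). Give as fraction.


A intersect B = [22, 24]
|A intersect B| = 2
min(|A|, |B|) = min(8, 7) = 7
Overlap = 2 / 7 = 2/7

2/7


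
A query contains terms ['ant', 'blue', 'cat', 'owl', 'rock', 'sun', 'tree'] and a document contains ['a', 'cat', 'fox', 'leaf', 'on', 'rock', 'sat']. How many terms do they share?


Query terms: ['ant', 'blue', 'cat', 'owl', 'rock', 'sun', 'tree']
Document terms: ['a', 'cat', 'fox', 'leaf', 'on', 'rock', 'sat']
Common terms: ['cat', 'rock']
Overlap count = 2

2


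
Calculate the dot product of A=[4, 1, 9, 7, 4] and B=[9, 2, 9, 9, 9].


Dot product = sum of element-wise products
A[0]*B[0] = 4*9 = 36
A[1]*B[1] = 1*2 = 2
A[2]*B[2] = 9*9 = 81
A[3]*B[3] = 7*9 = 63
A[4]*B[4] = 4*9 = 36
Sum = 36 + 2 + 81 + 63 + 36 = 218

218


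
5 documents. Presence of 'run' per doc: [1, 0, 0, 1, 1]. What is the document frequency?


Checking each document for 'run':
Doc 1: present
Doc 2: absent
Doc 3: absent
Doc 4: present
Doc 5: present
df = sum of presences = 1 + 0 + 0 + 1 + 1 = 3

3


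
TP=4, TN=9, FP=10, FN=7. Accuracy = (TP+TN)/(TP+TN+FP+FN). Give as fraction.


Accuracy = (TP + TN) / (TP + TN + FP + FN)
TP + TN = 4 + 9 = 13
Total = 4 + 9 + 10 + 7 = 30
Accuracy = 13 / 30 = 13/30

13/30


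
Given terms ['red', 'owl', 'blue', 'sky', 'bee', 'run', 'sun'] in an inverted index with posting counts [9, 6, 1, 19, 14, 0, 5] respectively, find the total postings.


Summing posting list sizes:
'red': 9 postings
'owl': 6 postings
'blue': 1 postings
'sky': 19 postings
'bee': 14 postings
'run': 0 postings
'sun': 5 postings
Total = 9 + 6 + 1 + 19 + 14 + 0 + 5 = 54

54


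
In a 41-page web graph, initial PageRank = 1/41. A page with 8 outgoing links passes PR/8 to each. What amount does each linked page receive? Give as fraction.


Initial PR = 1/41 = 1/41
Outlinks = 8
Contribution per link = PR / outlinks
= 1/41 / 8
= 1/328

1/328


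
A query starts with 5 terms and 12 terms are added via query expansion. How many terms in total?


Original terms: 5
Expansion terms: 12
Total = 5 + 12 = 17

17


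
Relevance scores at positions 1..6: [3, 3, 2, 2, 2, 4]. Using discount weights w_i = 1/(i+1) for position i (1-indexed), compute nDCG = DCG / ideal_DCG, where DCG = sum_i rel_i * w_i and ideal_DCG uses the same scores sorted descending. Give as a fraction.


Position discount weights w_i = 1/(i+1) for i=1..6:
Weights = [1/2, 1/3, 1/4, 1/5, 1/6, 1/7]
Actual relevance: [3, 3, 2, 2, 2, 4]
DCG = 3/2 + 3/3 + 2/4 + 2/5 + 2/6 + 4/7 = 452/105
Ideal relevance (sorted desc): [4, 3, 3, 2, 2, 2]
Ideal DCG = 4/2 + 3/3 + 3/4 + 2/5 + 2/6 + 2/7 = 2003/420
nDCG = DCG / ideal_DCG = 452/105 / 2003/420 = 1808/2003

1808/2003


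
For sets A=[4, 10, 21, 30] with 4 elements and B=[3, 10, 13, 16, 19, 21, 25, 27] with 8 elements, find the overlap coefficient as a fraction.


A intersect B = [10, 21]
|A intersect B| = 2
min(|A|, |B|) = min(4, 8) = 4
Overlap = 2 / 4 = 1/2

1/2


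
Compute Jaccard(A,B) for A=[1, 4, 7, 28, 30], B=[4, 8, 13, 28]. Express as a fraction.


A intersect B = [4, 28]
|A intersect B| = 2
A union B = [1, 4, 7, 8, 13, 28, 30]
|A union B| = 7
Jaccard = 2/7 = 2/7

2/7


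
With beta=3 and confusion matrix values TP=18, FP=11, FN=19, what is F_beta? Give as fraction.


P = TP/(TP+FP) = 18/29 = 18/29
R = TP/(TP+FN) = 18/37 = 18/37
beta^2 = 3^2 = 9
(1 + beta^2) = 10
Numerator = (1+beta^2)*P*R = 3240/1073
Denominator = beta^2*P + R = 162/29 + 18/37 = 6516/1073
F_beta = 90/181

90/181


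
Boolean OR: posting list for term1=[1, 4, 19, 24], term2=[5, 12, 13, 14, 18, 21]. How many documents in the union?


Boolean OR: find union of posting lists
term1 docs: [1, 4, 19, 24]
term2 docs: [5, 12, 13, 14, 18, 21]
Union: [1, 4, 5, 12, 13, 14, 18, 19, 21, 24]
|union| = 10

10


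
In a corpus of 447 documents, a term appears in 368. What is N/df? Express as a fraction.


IDF ratio = N / df
= 447 / 368
= 447/368

447/368


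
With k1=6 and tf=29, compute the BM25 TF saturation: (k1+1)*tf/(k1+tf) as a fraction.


BM25 TF component = (k1+1)*tf / (k1+tf)
k1 = 6, tf = 29
Numerator = (6+1)*29 = 203
Denominator = 6 + 29 = 35
= 203/35 = 29/5

29/5


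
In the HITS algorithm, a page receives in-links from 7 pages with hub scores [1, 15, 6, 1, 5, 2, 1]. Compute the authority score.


Authority = sum of hub scores of in-linkers
In-link 1: hub score = 1
In-link 2: hub score = 15
In-link 3: hub score = 6
In-link 4: hub score = 1
In-link 5: hub score = 5
In-link 6: hub score = 2
In-link 7: hub score = 1
Authority = 1 + 15 + 6 + 1 + 5 + 2 + 1 = 31

31


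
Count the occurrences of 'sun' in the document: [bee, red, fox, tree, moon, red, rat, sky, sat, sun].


Document has 10 words
Scanning for 'sun':
Found at positions: [9]
Count = 1

1


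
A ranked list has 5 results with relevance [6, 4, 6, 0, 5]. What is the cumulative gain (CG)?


Cumulative Gain = sum of relevance scores
Position 1: rel=6, running sum=6
Position 2: rel=4, running sum=10
Position 3: rel=6, running sum=16
Position 4: rel=0, running sum=16
Position 5: rel=5, running sum=21
CG = 21

21


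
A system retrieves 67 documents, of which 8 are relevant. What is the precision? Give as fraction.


Precision = relevant_retrieved / total_retrieved
= 8 / 67
= 8 / (8 + 59)
= 8/67

8/67


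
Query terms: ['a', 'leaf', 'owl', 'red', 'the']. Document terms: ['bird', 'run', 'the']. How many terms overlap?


Query terms: ['a', 'leaf', 'owl', 'red', 'the']
Document terms: ['bird', 'run', 'the']
Common terms: ['the']
Overlap count = 1

1


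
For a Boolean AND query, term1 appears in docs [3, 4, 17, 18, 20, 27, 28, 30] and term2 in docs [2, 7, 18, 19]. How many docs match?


Boolean AND: find intersection of posting lists
term1 docs: [3, 4, 17, 18, 20, 27, 28, 30]
term2 docs: [2, 7, 18, 19]
Intersection: [18]
|intersection| = 1

1


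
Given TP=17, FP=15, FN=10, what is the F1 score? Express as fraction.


F1 = 2 * P * R / (P + R)
P = TP/(TP+FP) = 17/32 = 17/32
R = TP/(TP+FN) = 17/27 = 17/27
2 * P * R = 2 * 17/32 * 17/27 = 289/432
P + R = 17/32 + 17/27 = 1003/864
F1 = 289/432 / 1003/864 = 34/59

34/59


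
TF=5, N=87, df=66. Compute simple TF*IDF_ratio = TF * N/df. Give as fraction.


TF * (N/df)
= 5 * (87/66)
= 5 * 29/22
= 145/22

145/22


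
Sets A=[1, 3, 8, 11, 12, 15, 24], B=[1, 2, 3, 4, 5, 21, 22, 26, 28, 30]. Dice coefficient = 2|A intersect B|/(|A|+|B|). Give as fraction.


A intersect B = [1, 3]
|A intersect B| = 2
|A| = 7, |B| = 10
Dice = 2*2 / (7+10)
= 4 / 17 = 4/17

4/17


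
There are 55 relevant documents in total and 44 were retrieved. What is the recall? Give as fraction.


Recall = retrieved_relevant / total_relevant
= 44 / 55
= 44 / (44 + 11)
= 4/5

4/5


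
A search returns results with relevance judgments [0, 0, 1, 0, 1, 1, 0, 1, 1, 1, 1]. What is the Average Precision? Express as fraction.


Computing P@k for each relevant position:
Position 1: not relevant
Position 2: not relevant
Position 3: relevant, P@3 = 1/3 = 1/3
Position 4: not relevant
Position 5: relevant, P@5 = 2/5 = 2/5
Position 6: relevant, P@6 = 3/6 = 1/2
Position 7: not relevant
Position 8: relevant, P@8 = 4/8 = 1/2
Position 9: relevant, P@9 = 5/9 = 5/9
Position 10: relevant, P@10 = 6/10 = 3/5
Position 11: relevant, P@11 = 7/11 = 7/11
Sum of P@k = 1/3 + 2/5 + 1/2 + 1/2 + 5/9 + 3/5 + 7/11 = 349/99
AP = 349/99 / 7 = 349/693

349/693


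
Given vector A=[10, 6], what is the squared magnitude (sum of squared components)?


|A|^2 = sum of squared components
A[0]^2 = 10^2 = 100
A[1]^2 = 6^2 = 36
Sum = 100 + 36 = 136

136


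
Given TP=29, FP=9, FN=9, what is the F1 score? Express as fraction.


F1 = 2 * P * R / (P + R)
P = TP/(TP+FP) = 29/38 = 29/38
R = TP/(TP+FN) = 29/38 = 29/38
2 * P * R = 2 * 29/38 * 29/38 = 841/722
P + R = 29/38 + 29/38 = 29/19
F1 = 841/722 / 29/19 = 29/38

29/38


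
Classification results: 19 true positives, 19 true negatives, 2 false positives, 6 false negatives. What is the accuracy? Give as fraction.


Accuracy = (TP + TN) / (TP + TN + FP + FN)
TP + TN = 19 + 19 = 38
Total = 19 + 19 + 2 + 6 = 46
Accuracy = 38 / 46 = 19/23

19/23


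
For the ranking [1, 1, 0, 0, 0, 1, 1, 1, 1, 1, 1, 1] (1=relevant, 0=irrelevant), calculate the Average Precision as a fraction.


Computing P@k for each relevant position:
Position 1: relevant, P@1 = 1/1 = 1
Position 2: relevant, P@2 = 2/2 = 1
Position 3: not relevant
Position 4: not relevant
Position 5: not relevant
Position 6: relevant, P@6 = 3/6 = 1/2
Position 7: relevant, P@7 = 4/7 = 4/7
Position 8: relevant, P@8 = 5/8 = 5/8
Position 9: relevant, P@9 = 6/9 = 2/3
Position 10: relevant, P@10 = 7/10 = 7/10
Position 11: relevant, P@11 = 8/11 = 8/11
Position 12: relevant, P@12 = 9/12 = 3/4
Sum of P@k = 1 + 1 + 1/2 + 4/7 + 5/8 + 2/3 + 7/10 + 8/11 + 3/4 = 60433/9240
AP = 60433/9240 / 9 = 60433/83160

60433/83160


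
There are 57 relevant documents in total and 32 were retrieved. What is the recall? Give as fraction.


Recall = retrieved_relevant / total_relevant
= 32 / 57
= 32 / (32 + 25)
= 32/57

32/57


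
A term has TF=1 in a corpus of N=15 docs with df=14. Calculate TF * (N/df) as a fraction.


TF * (N/df)
= 1 * (15/14)
= 1 * 15/14
= 15/14

15/14


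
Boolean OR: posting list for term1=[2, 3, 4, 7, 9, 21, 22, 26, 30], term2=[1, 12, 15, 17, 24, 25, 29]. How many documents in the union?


Boolean OR: find union of posting lists
term1 docs: [2, 3, 4, 7, 9, 21, 22, 26, 30]
term2 docs: [1, 12, 15, 17, 24, 25, 29]
Union: [1, 2, 3, 4, 7, 9, 12, 15, 17, 21, 22, 24, 25, 26, 29, 30]
|union| = 16

16


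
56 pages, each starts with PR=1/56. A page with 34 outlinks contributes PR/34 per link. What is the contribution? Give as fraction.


Initial PR = 1/56 = 1/56
Outlinks = 34
Contribution per link = PR / outlinks
= 1/56 / 34
= 1/1904

1/1904


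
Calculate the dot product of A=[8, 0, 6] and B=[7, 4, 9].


Dot product = sum of element-wise products
A[0]*B[0] = 8*7 = 56
A[1]*B[1] = 0*4 = 0
A[2]*B[2] = 6*9 = 54
Sum = 56 + 0 + 54 = 110

110


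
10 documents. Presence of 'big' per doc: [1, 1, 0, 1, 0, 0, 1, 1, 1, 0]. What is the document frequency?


Checking each document for 'big':
Doc 1: present
Doc 2: present
Doc 3: absent
Doc 4: present
Doc 5: absent
Doc 6: absent
Doc 7: present
Doc 8: present
Doc 9: present
Doc 10: absent
df = sum of presences = 1 + 1 + 0 + 1 + 0 + 0 + 1 + 1 + 1 + 0 = 6

6


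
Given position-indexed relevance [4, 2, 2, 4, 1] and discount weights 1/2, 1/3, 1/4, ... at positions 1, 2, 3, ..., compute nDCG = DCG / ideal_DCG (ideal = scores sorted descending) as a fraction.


Position discount weights w_i = 1/(i+1) for i=1..5:
Weights = [1/2, 1/3, 1/4, 1/5, 1/6]
Actual relevance: [4, 2, 2, 4, 1]
DCG = 4/2 + 2/3 + 2/4 + 4/5 + 1/6 = 62/15
Ideal relevance (sorted desc): [4, 4, 2, 2, 1]
Ideal DCG = 4/2 + 4/3 + 2/4 + 2/5 + 1/6 = 22/5
nDCG = DCG / ideal_DCG = 62/15 / 22/5 = 31/33

31/33


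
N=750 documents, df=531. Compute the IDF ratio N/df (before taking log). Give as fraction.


IDF ratio = N / df
= 750 / 531
= 250/177

250/177


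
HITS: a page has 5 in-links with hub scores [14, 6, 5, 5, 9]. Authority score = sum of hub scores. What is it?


Authority = sum of hub scores of in-linkers
In-link 1: hub score = 14
In-link 2: hub score = 6
In-link 3: hub score = 5
In-link 4: hub score = 5
In-link 5: hub score = 9
Authority = 14 + 6 + 5 + 5 + 9 = 39

39


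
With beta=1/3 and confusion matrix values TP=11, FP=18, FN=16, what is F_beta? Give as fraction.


P = TP/(TP+FP) = 11/29 = 11/29
R = TP/(TP+FN) = 11/27 = 11/27
beta^2 = 1/3^2 = 1/9
(1 + beta^2) = 10/9
Numerator = (1+beta^2)*P*R = 1210/7047
Denominator = beta^2*P + R = 11/261 + 11/27 = 352/783
F_beta = 55/144

55/144


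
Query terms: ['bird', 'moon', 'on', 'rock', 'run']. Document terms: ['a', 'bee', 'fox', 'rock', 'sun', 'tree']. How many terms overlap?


Query terms: ['bird', 'moon', 'on', 'rock', 'run']
Document terms: ['a', 'bee', 'fox', 'rock', 'sun', 'tree']
Common terms: ['rock']
Overlap count = 1

1


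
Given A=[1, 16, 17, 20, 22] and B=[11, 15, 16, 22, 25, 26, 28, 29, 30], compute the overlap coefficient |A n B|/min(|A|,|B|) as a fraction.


A intersect B = [16, 22]
|A intersect B| = 2
min(|A|, |B|) = min(5, 9) = 5
Overlap = 2 / 5 = 2/5

2/5


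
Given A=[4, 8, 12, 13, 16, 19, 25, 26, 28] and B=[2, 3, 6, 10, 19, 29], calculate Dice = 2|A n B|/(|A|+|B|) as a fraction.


A intersect B = [19]
|A intersect B| = 1
|A| = 9, |B| = 6
Dice = 2*1 / (9+6)
= 2 / 15 = 2/15

2/15


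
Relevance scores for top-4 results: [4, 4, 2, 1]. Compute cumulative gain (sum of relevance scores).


Cumulative Gain = sum of relevance scores
Position 1: rel=4, running sum=4
Position 2: rel=4, running sum=8
Position 3: rel=2, running sum=10
Position 4: rel=1, running sum=11
CG = 11

11


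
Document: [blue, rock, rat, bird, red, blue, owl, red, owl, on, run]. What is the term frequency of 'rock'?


Document has 11 words
Scanning for 'rock':
Found at positions: [1]
Count = 1

1


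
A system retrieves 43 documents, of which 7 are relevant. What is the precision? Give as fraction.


Precision = relevant_retrieved / total_retrieved
= 7 / 43
= 7 / (7 + 36)
= 7/43

7/43


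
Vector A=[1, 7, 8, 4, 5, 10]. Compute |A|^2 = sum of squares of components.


|A|^2 = sum of squared components
A[0]^2 = 1^2 = 1
A[1]^2 = 7^2 = 49
A[2]^2 = 8^2 = 64
A[3]^2 = 4^2 = 16
A[4]^2 = 5^2 = 25
A[5]^2 = 10^2 = 100
Sum = 1 + 49 + 64 + 16 + 25 + 100 = 255

255


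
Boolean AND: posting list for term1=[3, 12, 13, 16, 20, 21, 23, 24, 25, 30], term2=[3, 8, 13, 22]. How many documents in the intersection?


Boolean AND: find intersection of posting lists
term1 docs: [3, 12, 13, 16, 20, 21, 23, 24, 25, 30]
term2 docs: [3, 8, 13, 22]
Intersection: [3, 13]
|intersection| = 2

2


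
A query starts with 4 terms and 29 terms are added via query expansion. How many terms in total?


Original terms: 4
Expansion terms: 29
Total = 4 + 29 = 33

33


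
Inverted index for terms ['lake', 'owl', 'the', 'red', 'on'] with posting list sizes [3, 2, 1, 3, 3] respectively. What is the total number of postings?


Summing posting list sizes:
'lake': 3 postings
'owl': 2 postings
'the': 1 postings
'red': 3 postings
'on': 3 postings
Total = 3 + 2 + 1 + 3 + 3 = 12

12


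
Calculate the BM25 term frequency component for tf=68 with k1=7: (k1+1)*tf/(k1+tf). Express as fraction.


BM25 TF component = (k1+1)*tf / (k1+tf)
k1 = 7, tf = 68
Numerator = (7+1)*68 = 544
Denominator = 7 + 68 = 75
= 544/75 = 544/75

544/75


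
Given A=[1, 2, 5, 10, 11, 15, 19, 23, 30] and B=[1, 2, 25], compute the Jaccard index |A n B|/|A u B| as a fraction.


A intersect B = [1, 2]
|A intersect B| = 2
A union B = [1, 2, 5, 10, 11, 15, 19, 23, 25, 30]
|A union B| = 10
Jaccard = 2/10 = 1/5

1/5


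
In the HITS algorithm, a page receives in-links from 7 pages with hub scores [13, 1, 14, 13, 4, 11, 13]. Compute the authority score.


Authority = sum of hub scores of in-linkers
In-link 1: hub score = 13
In-link 2: hub score = 1
In-link 3: hub score = 14
In-link 4: hub score = 13
In-link 5: hub score = 4
In-link 6: hub score = 11
In-link 7: hub score = 13
Authority = 13 + 1 + 14 + 13 + 4 + 11 + 13 = 69

69


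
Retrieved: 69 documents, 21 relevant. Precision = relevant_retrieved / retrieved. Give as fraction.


Precision = relevant_retrieved / total_retrieved
= 21 / 69
= 21 / (21 + 48)
= 7/23

7/23


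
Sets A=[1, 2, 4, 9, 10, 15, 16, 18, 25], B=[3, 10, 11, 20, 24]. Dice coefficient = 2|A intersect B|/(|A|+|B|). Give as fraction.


A intersect B = [10]
|A intersect B| = 1
|A| = 9, |B| = 5
Dice = 2*1 / (9+5)
= 2 / 14 = 1/7

1/7


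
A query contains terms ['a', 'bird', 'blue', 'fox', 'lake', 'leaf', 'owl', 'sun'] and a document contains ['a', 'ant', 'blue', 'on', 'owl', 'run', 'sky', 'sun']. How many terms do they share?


Query terms: ['a', 'bird', 'blue', 'fox', 'lake', 'leaf', 'owl', 'sun']
Document terms: ['a', 'ant', 'blue', 'on', 'owl', 'run', 'sky', 'sun']
Common terms: ['a', 'blue', 'owl', 'sun']
Overlap count = 4

4


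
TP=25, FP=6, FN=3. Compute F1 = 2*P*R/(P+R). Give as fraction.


F1 = 2 * P * R / (P + R)
P = TP/(TP+FP) = 25/31 = 25/31
R = TP/(TP+FN) = 25/28 = 25/28
2 * P * R = 2 * 25/31 * 25/28 = 625/434
P + R = 25/31 + 25/28 = 1475/868
F1 = 625/434 / 1475/868 = 50/59

50/59


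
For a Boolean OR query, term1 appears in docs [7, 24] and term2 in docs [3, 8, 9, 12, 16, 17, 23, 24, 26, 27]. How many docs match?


Boolean OR: find union of posting lists
term1 docs: [7, 24]
term2 docs: [3, 8, 9, 12, 16, 17, 23, 24, 26, 27]
Union: [3, 7, 8, 9, 12, 16, 17, 23, 24, 26, 27]
|union| = 11

11


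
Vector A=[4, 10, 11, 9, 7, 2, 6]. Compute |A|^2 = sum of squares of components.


|A|^2 = sum of squared components
A[0]^2 = 4^2 = 16
A[1]^2 = 10^2 = 100
A[2]^2 = 11^2 = 121
A[3]^2 = 9^2 = 81
A[4]^2 = 7^2 = 49
A[5]^2 = 2^2 = 4
A[6]^2 = 6^2 = 36
Sum = 16 + 100 + 121 + 81 + 49 + 4 + 36 = 407

407


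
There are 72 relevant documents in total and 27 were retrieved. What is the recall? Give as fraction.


Recall = retrieved_relevant / total_relevant
= 27 / 72
= 27 / (27 + 45)
= 3/8

3/8


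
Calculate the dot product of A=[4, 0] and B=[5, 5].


Dot product = sum of element-wise products
A[0]*B[0] = 4*5 = 20
A[1]*B[1] = 0*5 = 0
Sum = 20 + 0 = 20

20


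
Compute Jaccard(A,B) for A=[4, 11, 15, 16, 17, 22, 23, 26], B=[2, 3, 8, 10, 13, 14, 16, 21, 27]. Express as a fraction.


A intersect B = [16]
|A intersect B| = 1
A union B = [2, 3, 4, 8, 10, 11, 13, 14, 15, 16, 17, 21, 22, 23, 26, 27]
|A union B| = 16
Jaccard = 1/16 = 1/16

1/16


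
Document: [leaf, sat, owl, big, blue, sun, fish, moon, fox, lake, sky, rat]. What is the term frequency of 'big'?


Document has 12 words
Scanning for 'big':
Found at positions: [3]
Count = 1

1


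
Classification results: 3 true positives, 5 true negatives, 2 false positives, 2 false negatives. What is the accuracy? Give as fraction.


Accuracy = (TP + TN) / (TP + TN + FP + FN)
TP + TN = 3 + 5 = 8
Total = 3 + 5 + 2 + 2 = 12
Accuracy = 8 / 12 = 2/3

2/3


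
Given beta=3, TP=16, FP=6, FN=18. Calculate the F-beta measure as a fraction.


P = TP/(TP+FP) = 16/22 = 8/11
R = TP/(TP+FN) = 16/34 = 8/17
beta^2 = 3^2 = 9
(1 + beta^2) = 10
Numerator = (1+beta^2)*P*R = 640/187
Denominator = beta^2*P + R = 72/11 + 8/17 = 1312/187
F_beta = 20/41

20/41


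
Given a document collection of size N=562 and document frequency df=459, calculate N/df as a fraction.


IDF ratio = N / df
= 562 / 459
= 562/459

562/459


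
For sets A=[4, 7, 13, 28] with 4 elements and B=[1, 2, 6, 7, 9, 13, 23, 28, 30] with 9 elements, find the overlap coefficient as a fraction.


A intersect B = [7, 13, 28]
|A intersect B| = 3
min(|A|, |B|) = min(4, 9) = 4
Overlap = 3 / 4 = 3/4

3/4


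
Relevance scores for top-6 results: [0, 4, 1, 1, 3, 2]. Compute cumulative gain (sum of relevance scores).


Cumulative Gain = sum of relevance scores
Position 1: rel=0, running sum=0
Position 2: rel=4, running sum=4
Position 3: rel=1, running sum=5
Position 4: rel=1, running sum=6
Position 5: rel=3, running sum=9
Position 6: rel=2, running sum=11
CG = 11

11


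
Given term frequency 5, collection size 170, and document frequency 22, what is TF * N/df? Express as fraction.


TF * (N/df)
= 5 * (170/22)
= 5 * 85/11
= 425/11

425/11


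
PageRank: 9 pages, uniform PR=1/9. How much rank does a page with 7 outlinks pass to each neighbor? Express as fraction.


Initial PR = 1/9 = 1/9
Outlinks = 7
Contribution per link = PR / outlinks
= 1/9 / 7
= 1/63

1/63


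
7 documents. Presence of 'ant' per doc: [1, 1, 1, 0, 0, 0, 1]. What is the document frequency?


Checking each document for 'ant':
Doc 1: present
Doc 2: present
Doc 3: present
Doc 4: absent
Doc 5: absent
Doc 6: absent
Doc 7: present
df = sum of presences = 1 + 1 + 1 + 0 + 0 + 0 + 1 = 4

4


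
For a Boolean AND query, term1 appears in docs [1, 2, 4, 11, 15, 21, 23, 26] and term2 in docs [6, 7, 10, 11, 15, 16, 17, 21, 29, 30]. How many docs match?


Boolean AND: find intersection of posting lists
term1 docs: [1, 2, 4, 11, 15, 21, 23, 26]
term2 docs: [6, 7, 10, 11, 15, 16, 17, 21, 29, 30]
Intersection: [11, 15, 21]
|intersection| = 3

3


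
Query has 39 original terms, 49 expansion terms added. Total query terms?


Original terms: 39
Expansion terms: 49
Total = 39 + 49 = 88

88


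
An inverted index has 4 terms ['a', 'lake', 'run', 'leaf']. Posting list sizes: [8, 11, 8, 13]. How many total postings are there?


Summing posting list sizes:
'a': 8 postings
'lake': 11 postings
'run': 8 postings
'leaf': 13 postings
Total = 8 + 11 + 8 + 13 = 40

40


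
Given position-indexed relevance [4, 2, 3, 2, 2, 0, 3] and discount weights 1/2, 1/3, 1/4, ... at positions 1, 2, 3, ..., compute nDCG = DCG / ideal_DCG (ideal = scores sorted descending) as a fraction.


Position discount weights w_i = 1/(i+1) for i=1..7:
Weights = [1/2, 1/3, 1/4, 1/5, 1/6, 1/7, 1/8]
Actual relevance: [4, 2, 3, 2, 2, 0, 3]
DCG = 4/2 + 2/3 + 3/4 + 2/5 + 2/6 + 0/7 + 3/8 = 181/40
Ideal relevance (sorted desc): [4, 3, 3, 2, 2, 2, 0]
Ideal DCG = 4/2 + 3/3 + 3/4 + 2/5 + 2/6 + 2/7 + 0/8 = 2003/420
nDCG = DCG / ideal_DCG = 181/40 / 2003/420 = 3801/4006

3801/4006


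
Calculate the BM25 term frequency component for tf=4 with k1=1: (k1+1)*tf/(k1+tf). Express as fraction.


BM25 TF component = (k1+1)*tf / (k1+tf)
k1 = 1, tf = 4
Numerator = (1+1)*4 = 8
Denominator = 1 + 4 = 5
= 8/5 = 8/5

8/5


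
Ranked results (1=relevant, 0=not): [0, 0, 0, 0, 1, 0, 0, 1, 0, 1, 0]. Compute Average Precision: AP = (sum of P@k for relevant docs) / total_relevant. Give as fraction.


Computing P@k for each relevant position:
Position 1: not relevant
Position 2: not relevant
Position 3: not relevant
Position 4: not relevant
Position 5: relevant, P@5 = 1/5 = 1/5
Position 6: not relevant
Position 7: not relevant
Position 8: relevant, P@8 = 2/8 = 1/4
Position 9: not relevant
Position 10: relevant, P@10 = 3/10 = 3/10
Position 11: not relevant
Sum of P@k = 1/5 + 1/4 + 3/10 = 3/4
AP = 3/4 / 3 = 1/4

1/4


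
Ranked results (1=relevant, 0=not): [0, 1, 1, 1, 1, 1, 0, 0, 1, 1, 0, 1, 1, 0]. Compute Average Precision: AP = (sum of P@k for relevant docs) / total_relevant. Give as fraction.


Computing P@k for each relevant position:
Position 1: not relevant
Position 2: relevant, P@2 = 1/2 = 1/2
Position 3: relevant, P@3 = 2/3 = 2/3
Position 4: relevant, P@4 = 3/4 = 3/4
Position 5: relevant, P@5 = 4/5 = 4/5
Position 6: relevant, P@6 = 5/6 = 5/6
Position 7: not relevant
Position 8: not relevant
Position 9: relevant, P@9 = 6/9 = 2/3
Position 10: relevant, P@10 = 7/10 = 7/10
Position 11: not relevant
Position 12: relevant, P@12 = 8/12 = 2/3
Position 13: relevant, P@13 = 9/13 = 9/13
Position 14: not relevant
Sum of P@k = 1/2 + 2/3 + 3/4 + 4/5 + 5/6 + 2/3 + 7/10 + 2/3 + 9/13 = 979/156
AP = 979/156 / 9 = 979/1404

979/1404


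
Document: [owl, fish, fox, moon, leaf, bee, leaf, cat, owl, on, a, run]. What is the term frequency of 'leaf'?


Document has 12 words
Scanning for 'leaf':
Found at positions: [4, 6]
Count = 2

2


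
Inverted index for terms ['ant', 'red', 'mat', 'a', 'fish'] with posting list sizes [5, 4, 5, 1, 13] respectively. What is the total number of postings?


Summing posting list sizes:
'ant': 5 postings
'red': 4 postings
'mat': 5 postings
'a': 1 postings
'fish': 13 postings
Total = 5 + 4 + 5 + 1 + 13 = 28

28


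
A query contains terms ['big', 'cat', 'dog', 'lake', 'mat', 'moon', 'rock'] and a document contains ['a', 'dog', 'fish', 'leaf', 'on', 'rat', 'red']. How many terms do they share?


Query terms: ['big', 'cat', 'dog', 'lake', 'mat', 'moon', 'rock']
Document terms: ['a', 'dog', 'fish', 'leaf', 'on', 'rat', 'red']
Common terms: ['dog']
Overlap count = 1

1


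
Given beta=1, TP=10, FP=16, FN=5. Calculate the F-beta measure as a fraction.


P = TP/(TP+FP) = 10/26 = 5/13
R = TP/(TP+FN) = 10/15 = 2/3
beta^2 = 1^2 = 1
(1 + beta^2) = 2
Numerator = (1+beta^2)*P*R = 20/39
Denominator = beta^2*P + R = 5/13 + 2/3 = 41/39
F_beta = 20/41

20/41


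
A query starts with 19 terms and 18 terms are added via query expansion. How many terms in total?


Original terms: 19
Expansion terms: 18
Total = 19 + 18 = 37

37


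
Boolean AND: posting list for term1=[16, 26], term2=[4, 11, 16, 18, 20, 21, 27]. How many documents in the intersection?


Boolean AND: find intersection of posting lists
term1 docs: [16, 26]
term2 docs: [4, 11, 16, 18, 20, 21, 27]
Intersection: [16]
|intersection| = 1

1


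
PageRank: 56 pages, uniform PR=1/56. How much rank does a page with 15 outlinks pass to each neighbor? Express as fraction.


Initial PR = 1/56 = 1/56
Outlinks = 15
Contribution per link = PR / outlinks
= 1/56 / 15
= 1/840

1/840


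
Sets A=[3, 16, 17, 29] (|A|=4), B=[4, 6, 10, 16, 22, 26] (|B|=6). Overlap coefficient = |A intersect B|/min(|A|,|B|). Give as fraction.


A intersect B = [16]
|A intersect B| = 1
min(|A|, |B|) = min(4, 6) = 4
Overlap = 1 / 4 = 1/4

1/4


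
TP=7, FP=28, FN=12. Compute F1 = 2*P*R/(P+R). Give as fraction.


F1 = 2 * P * R / (P + R)
P = TP/(TP+FP) = 7/35 = 1/5
R = TP/(TP+FN) = 7/19 = 7/19
2 * P * R = 2 * 1/5 * 7/19 = 14/95
P + R = 1/5 + 7/19 = 54/95
F1 = 14/95 / 54/95 = 7/27

7/27


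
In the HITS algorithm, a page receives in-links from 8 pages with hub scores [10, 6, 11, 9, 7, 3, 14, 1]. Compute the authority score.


Authority = sum of hub scores of in-linkers
In-link 1: hub score = 10
In-link 2: hub score = 6
In-link 3: hub score = 11
In-link 4: hub score = 9
In-link 5: hub score = 7
In-link 6: hub score = 3
In-link 7: hub score = 14
In-link 8: hub score = 1
Authority = 10 + 6 + 11 + 9 + 7 + 3 + 14 + 1 = 61

61


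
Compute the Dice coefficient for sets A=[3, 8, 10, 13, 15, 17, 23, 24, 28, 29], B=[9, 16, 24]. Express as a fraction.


A intersect B = [24]
|A intersect B| = 1
|A| = 10, |B| = 3
Dice = 2*1 / (10+3)
= 2 / 13 = 2/13

2/13


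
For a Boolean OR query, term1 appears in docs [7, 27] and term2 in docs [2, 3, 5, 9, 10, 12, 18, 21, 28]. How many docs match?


Boolean OR: find union of posting lists
term1 docs: [7, 27]
term2 docs: [2, 3, 5, 9, 10, 12, 18, 21, 28]
Union: [2, 3, 5, 7, 9, 10, 12, 18, 21, 27, 28]
|union| = 11

11


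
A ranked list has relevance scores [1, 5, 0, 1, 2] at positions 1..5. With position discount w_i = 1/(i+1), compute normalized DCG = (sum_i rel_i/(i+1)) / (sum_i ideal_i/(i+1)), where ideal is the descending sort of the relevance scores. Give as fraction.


Position discount weights w_i = 1/(i+1) for i=1..5:
Weights = [1/2, 1/3, 1/4, 1/5, 1/6]
Actual relevance: [1, 5, 0, 1, 2]
DCG = 1/2 + 5/3 + 0/4 + 1/5 + 2/6 = 27/10
Ideal relevance (sorted desc): [5, 2, 1, 1, 0]
Ideal DCG = 5/2 + 2/3 + 1/4 + 1/5 + 0/6 = 217/60
nDCG = DCG / ideal_DCG = 27/10 / 217/60 = 162/217

162/217


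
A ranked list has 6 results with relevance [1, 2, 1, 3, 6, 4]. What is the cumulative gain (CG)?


Cumulative Gain = sum of relevance scores
Position 1: rel=1, running sum=1
Position 2: rel=2, running sum=3
Position 3: rel=1, running sum=4
Position 4: rel=3, running sum=7
Position 5: rel=6, running sum=13
Position 6: rel=4, running sum=17
CG = 17

17


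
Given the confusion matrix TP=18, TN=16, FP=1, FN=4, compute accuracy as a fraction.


Accuracy = (TP + TN) / (TP + TN + FP + FN)
TP + TN = 18 + 16 = 34
Total = 18 + 16 + 1 + 4 = 39
Accuracy = 34 / 39 = 34/39

34/39


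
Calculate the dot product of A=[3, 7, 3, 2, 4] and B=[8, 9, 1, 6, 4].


Dot product = sum of element-wise products
A[0]*B[0] = 3*8 = 24
A[1]*B[1] = 7*9 = 63
A[2]*B[2] = 3*1 = 3
A[3]*B[3] = 2*6 = 12
A[4]*B[4] = 4*4 = 16
Sum = 24 + 63 + 3 + 12 + 16 = 118

118


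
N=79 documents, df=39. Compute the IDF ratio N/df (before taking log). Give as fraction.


IDF ratio = N / df
= 79 / 39
= 79/39

79/39


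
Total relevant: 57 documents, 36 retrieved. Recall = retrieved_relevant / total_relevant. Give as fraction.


Recall = retrieved_relevant / total_relevant
= 36 / 57
= 36 / (36 + 21)
= 12/19

12/19


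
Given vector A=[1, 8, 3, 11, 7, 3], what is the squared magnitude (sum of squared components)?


|A|^2 = sum of squared components
A[0]^2 = 1^2 = 1
A[1]^2 = 8^2 = 64
A[2]^2 = 3^2 = 9
A[3]^2 = 11^2 = 121
A[4]^2 = 7^2 = 49
A[5]^2 = 3^2 = 9
Sum = 1 + 64 + 9 + 121 + 49 + 9 = 253

253


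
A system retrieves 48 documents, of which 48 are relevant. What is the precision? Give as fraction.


Precision = relevant_retrieved / total_retrieved
= 48 / 48
= 48 / (48 + 0)
= 1

1


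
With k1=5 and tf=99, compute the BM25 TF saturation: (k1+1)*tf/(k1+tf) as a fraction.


BM25 TF component = (k1+1)*tf / (k1+tf)
k1 = 5, tf = 99
Numerator = (5+1)*99 = 594
Denominator = 5 + 99 = 104
= 594/104 = 297/52

297/52


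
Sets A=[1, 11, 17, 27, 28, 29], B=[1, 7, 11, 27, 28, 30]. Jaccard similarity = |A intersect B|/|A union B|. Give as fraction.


A intersect B = [1, 11, 27, 28]
|A intersect B| = 4
A union B = [1, 7, 11, 17, 27, 28, 29, 30]
|A union B| = 8
Jaccard = 4/8 = 1/2

1/2


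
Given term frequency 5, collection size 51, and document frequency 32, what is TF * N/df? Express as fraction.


TF * (N/df)
= 5 * (51/32)
= 5 * 51/32
= 255/32

255/32


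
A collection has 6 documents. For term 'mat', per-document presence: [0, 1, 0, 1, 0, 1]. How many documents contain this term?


Checking each document for 'mat':
Doc 1: absent
Doc 2: present
Doc 3: absent
Doc 4: present
Doc 5: absent
Doc 6: present
df = sum of presences = 0 + 1 + 0 + 1 + 0 + 1 = 3

3


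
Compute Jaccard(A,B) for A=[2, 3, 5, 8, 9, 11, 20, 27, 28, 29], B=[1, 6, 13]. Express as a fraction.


A intersect B = []
|A intersect B| = 0
A union B = [1, 2, 3, 5, 6, 8, 9, 11, 13, 20, 27, 28, 29]
|A union B| = 13
Jaccard = 0/13 = 0

0


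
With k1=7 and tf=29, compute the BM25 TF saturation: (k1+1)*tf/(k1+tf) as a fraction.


BM25 TF component = (k1+1)*tf / (k1+tf)
k1 = 7, tf = 29
Numerator = (7+1)*29 = 232
Denominator = 7 + 29 = 36
= 232/36 = 58/9

58/9


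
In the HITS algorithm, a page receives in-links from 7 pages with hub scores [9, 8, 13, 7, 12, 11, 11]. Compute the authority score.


Authority = sum of hub scores of in-linkers
In-link 1: hub score = 9
In-link 2: hub score = 8
In-link 3: hub score = 13
In-link 4: hub score = 7
In-link 5: hub score = 12
In-link 6: hub score = 11
In-link 7: hub score = 11
Authority = 9 + 8 + 13 + 7 + 12 + 11 + 11 = 71

71


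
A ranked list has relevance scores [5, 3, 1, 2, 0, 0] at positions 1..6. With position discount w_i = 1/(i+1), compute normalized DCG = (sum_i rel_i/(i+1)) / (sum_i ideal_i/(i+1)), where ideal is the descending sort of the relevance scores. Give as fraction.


Position discount weights w_i = 1/(i+1) for i=1..6:
Weights = [1/2, 1/3, 1/4, 1/5, 1/6, 1/7]
Actual relevance: [5, 3, 1, 2, 0, 0]
DCG = 5/2 + 3/3 + 1/4 + 2/5 + 0/6 + 0/7 = 83/20
Ideal relevance (sorted desc): [5, 3, 2, 1, 0, 0]
Ideal DCG = 5/2 + 3/3 + 2/4 + 1/5 + 0/6 + 0/7 = 21/5
nDCG = DCG / ideal_DCG = 83/20 / 21/5 = 83/84

83/84


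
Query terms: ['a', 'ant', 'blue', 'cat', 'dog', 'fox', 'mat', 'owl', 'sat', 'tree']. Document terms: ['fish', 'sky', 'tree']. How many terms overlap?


Query terms: ['a', 'ant', 'blue', 'cat', 'dog', 'fox', 'mat', 'owl', 'sat', 'tree']
Document terms: ['fish', 'sky', 'tree']
Common terms: ['tree']
Overlap count = 1

1


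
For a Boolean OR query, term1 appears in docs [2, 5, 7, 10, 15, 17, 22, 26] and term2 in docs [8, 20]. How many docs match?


Boolean OR: find union of posting lists
term1 docs: [2, 5, 7, 10, 15, 17, 22, 26]
term2 docs: [8, 20]
Union: [2, 5, 7, 8, 10, 15, 17, 20, 22, 26]
|union| = 10

10


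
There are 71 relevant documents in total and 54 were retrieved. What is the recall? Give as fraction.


Recall = retrieved_relevant / total_relevant
= 54 / 71
= 54 / (54 + 17)
= 54/71

54/71


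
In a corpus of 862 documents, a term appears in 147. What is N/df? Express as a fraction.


IDF ratio = N / df
= 862 / 147
= 862/147

862/147


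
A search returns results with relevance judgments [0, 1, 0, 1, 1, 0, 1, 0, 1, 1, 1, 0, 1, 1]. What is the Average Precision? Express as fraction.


Computing P@k for each relevant position:
Position 1: not relevant
Position 2: relevant, P@2 = 1/2 = 1/2
Position 3: not relevant
Position 4: relevant, P@4 = 2/4 = 1/2
Position 5: relevant, P@5 = 3/5 = 3/5
Position 6: not relevant
Position 7: relevant, P@7 = 4/7 = 4/7
Position 8: not relevant
Position 9: relevant, P@9 = 5/9 = 5/9
Position 10: relevant, P@10 = 6/10 = 3/5
Position 11: relevant, P@11 = 7/11 = 7/11
Position 12: not relevant
Position 13: relevant, P@13 = 8/13 = 8/13
Position 14: relevant, P@14 = 9/14 = 9/14
Sum of P@k = 1/2 + 1/2 + 3/5 + 4/7 + 5/9 + 3/5 + 7/11 + 8/13 + 9/14 = 470413/90090
AP = 470413/90090 / 9 = 470413/810810

470413/810810


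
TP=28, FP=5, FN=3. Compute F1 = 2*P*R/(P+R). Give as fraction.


F1 = 2 * P * R / (P + R)
P = TP/(TP+FP) = 28/33 = 28/33
R = TP/(TP+FN) = 28/31 = 28/31
2 * P * R = 2 * 28/33 * 28/31 = 1568/1023
P + R = 28/33 + 28/31 = 1792/1023
F1 = 1568/1023 / 1792/1023 = 7/8

7/8


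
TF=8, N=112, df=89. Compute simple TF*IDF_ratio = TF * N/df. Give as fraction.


TF * (N/df)
= 8 * (112/89)
= 8 * 112/89
= 896/89

896/89


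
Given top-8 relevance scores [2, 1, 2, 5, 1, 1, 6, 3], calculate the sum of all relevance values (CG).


Cumulative Gain = sum of relevance scores
Position 1: rel=2, running sum=2
Position 2: rel=1, running sum=3
Position 3: rel=2, running sum=5
Position 4: rel=5, running sum=10
Position 5: rel=1, running sum=11
Position 6: rel=1, running sum=12
Position 7: rel=6, running sum=18
Position 8: rel=3, running sum=21
CG = 21

21


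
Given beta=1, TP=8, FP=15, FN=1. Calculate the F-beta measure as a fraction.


P = TP/(TP+FP) = 8/23 = 8/23
R = TP/(TP+FN) = 8/9 = 8/9
beta^2 = 1^2 = 1
(1 + beta^2) = 2
Numerator = (1+beta^2)*P*R = 128/207
Denominator = beta^2*P + R = 8/23 + 8/9 = 256/207
F_beta = 1/2

1/2
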